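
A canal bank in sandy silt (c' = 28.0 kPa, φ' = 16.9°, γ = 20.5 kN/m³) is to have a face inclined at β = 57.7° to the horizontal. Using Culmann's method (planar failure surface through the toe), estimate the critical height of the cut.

Culmann's analysis gives the critical failure plane at α_cr = (β + φ')/2 = (57.7 + 16.9)/2 = 37.3°, and the critical height
H_c = (4c'/γ) · sinβ cosφ' / [1 − cos(β − φ')]
    = (4·28.0/20.5) · sin57.7°·cos16.9° / [1 − cos(40.8°)]
    = 5.463 · 0.8453·0.9568 / [1 − 0.7570]
    = 5.463 · 0.8088 / 0.2430
    = 18.18 m

H_c = 18.18 m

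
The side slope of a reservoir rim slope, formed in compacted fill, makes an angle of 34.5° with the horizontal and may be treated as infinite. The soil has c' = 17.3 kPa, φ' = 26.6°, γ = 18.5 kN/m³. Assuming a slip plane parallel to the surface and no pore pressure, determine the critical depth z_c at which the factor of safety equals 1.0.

z_c = 7.38 m

Setting FS = 1.00 in FS = [c' + γz cos²β tanφ'] / [γz sinβ cosβ] and solving for z:
z = c' / [γ cosβ (FS·sinβ − cosβ·tanφ')]
  = 17.3 / [18.5·cos34.5°·(1.00·sin34.5° − cos34.5°·tan26.6°)]
  = 17.3 / [18.5·0.8241·(1.00·0.5664 − 0.8241·0.5008)]
  = 17.3 / 2.3436 = 7.382 m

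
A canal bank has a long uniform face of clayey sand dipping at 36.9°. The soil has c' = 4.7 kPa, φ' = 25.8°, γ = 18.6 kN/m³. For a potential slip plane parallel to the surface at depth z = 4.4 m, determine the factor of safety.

For an infinite slope with a slip plane parallel to the surface (no pore pressure): FS = [c' + γz cos²β tanφ'] / [γz sinβ cosβ].
γz = 18.6·4.4 = 81.84 kN/m²
Numerator = 4.7 + 81.84·cos²36.9°·tan25.8° = 4.7 + 81.84·0.6395·0.4834 = 30.000 kPa
Denominator = 81.84·sin36.9°·cos36.9° = 81.84·0.6004·0.7997 = 39.295 kPa
FS = 30.000 / 39.295 = 0.763

FS = 0.76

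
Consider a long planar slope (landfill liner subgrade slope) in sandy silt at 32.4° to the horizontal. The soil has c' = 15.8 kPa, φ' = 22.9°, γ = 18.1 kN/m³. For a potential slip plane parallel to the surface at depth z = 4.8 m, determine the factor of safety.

For an infinite slope with a slip plane parallel to the surface (no pore pressure): FS = [c' + γz cos²β tanφ'] / [γz sinβ cosβ].
γz = 18.1·4.8 = 86.88 kN/m²
Numerator = 15.8 + 86.88·cos²32.4°·tan22.9° = 15.8 + 86.88·0.7129·0.4224 = 41.963 kPa
Denominator = 86.88·sin32.4°·cos32.4° = 86.88·0.5358·0.8443 = 39.306 kPa
FS = 41.963 / 39.306 = 1.068

FS = 1.07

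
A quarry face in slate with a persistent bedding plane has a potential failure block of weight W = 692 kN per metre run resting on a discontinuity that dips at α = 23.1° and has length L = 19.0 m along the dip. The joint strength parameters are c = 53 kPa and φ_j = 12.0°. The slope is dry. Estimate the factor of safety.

FS = 4.21

Resolving the block weight along and normal to the plane and applying the Mohr–Coulomb strength on the joint:
N' = W cosα = 692·cos23.1° = 636.5 kN/m
Driving force T = W sinα = 692·sin23.1° = 271.5 kN/m
Resisting force R = c·L + N'·tanφ_j = 53·19.0 + 636.5·tan12.0° = 1007.0 + 135.3 = 1142.3 kN/m
FS = R / T = 1142.3 / 271.5 = 4.207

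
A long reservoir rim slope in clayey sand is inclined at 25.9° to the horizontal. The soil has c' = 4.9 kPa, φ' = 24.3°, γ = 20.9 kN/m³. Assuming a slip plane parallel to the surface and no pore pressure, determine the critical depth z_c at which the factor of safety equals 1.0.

Setting FS = 1.00 in FS = [c' + γz cos²β tanφ'] / [γz sinβ cosβ] and solving for z:
z = c' / [γ cosβ (FS·sinβ − cosβ·tanφ')]
  = 4.9 / [20.9·cos25.9°·(1.00·sin25.9° − cos25.9°·tan24.3°)]
  = 4.9 / [20.9·0.8996·(1.00·0.4368 − 0.8996·0.4515)]
  = 4.9 / 0.5760 = 8.507 m

z_c = 8.51 m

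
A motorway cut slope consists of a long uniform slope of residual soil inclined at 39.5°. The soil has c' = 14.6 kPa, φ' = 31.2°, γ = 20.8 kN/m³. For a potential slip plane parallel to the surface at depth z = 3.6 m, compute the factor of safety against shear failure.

For an infinite slope with a slip plane parallel to the surface (no pore pressure): FS = [c' + γz cos²β tanφ'] / [γz sinβ cosβ].
γz = 20.8·3.6 = 74.88 kN/m²
Numerator = 14.6 + 74.88·cos²39.5°·tan31.2° = 14.6 + 74.88·0.5954·0.6056 = 41.601 kPa
Denominator = 74.88·sin39.5°·cos39.5° = 74.88·0.6361·0.7716 = 36.752 kPa
FS = 41.601 / 36.752 = 1.132

FS = 1.13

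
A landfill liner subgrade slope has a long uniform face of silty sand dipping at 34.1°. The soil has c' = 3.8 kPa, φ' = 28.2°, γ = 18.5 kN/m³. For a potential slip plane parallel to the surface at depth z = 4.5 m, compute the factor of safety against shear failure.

FS = 0.89

For an infinite slope with a slip plane parallel to the surface (no pore pressure): FS = [c' + γz cos²β tanφ'] / [γz sinβ cosβ].
γz = 18.5·4.5 = 83.25 kN/m²
Numerator = 3.8 + 83.25·cos²34.1°·tan28.2° = 3.8 + 83.25·0.6857·0.5362 = 34.408 kPa
Denominator = 83.25·sin34.1°·cos34.1° = 83.25·0.5606·0.8281 = 38.648 kPa
FS = 34.408 / 38.648 = 0.890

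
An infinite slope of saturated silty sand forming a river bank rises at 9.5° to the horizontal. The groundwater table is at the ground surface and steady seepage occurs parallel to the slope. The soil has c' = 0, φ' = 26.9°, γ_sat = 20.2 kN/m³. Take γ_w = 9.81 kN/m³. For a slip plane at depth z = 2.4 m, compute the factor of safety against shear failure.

FS = 1.56

With seepage parallel to the slope and the water table at the surface, the effective normal stress on the slip plane uses the buoyant unit weight γ' = γ_sat − γ_w while the driving shear stress uses γ_sat:
FS = [c' + γ' z cos²β tanφ'] / [γ_sat z sinβ cosβ]
(For c' = 0 this reduces to FS = (γ'/γ_sat)·tanφ'/tanβ.)
γ' = 20.2 − 9.81 = 10.39 kN/m³
Numerator = 0.0 + 10.39·2.4·cos²9.5°·tan26.9° = 0.0 + 10.39·2.4·0.9728·0.5073 = 12.306 kPa
Denominator = 20.2·2.4·sin9.5°·cos9.5° = 20.2·2.4·0.1650·0.9863 = 7.892 kPa
FS = 12.306 / 7.892 = 1.559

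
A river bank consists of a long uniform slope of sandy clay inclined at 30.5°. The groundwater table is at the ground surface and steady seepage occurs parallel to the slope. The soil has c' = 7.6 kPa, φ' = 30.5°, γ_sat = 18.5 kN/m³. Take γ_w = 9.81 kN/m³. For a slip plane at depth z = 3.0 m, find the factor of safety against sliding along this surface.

With seepage parallel to the slope and the water table at the surface, the effective normal stress on the slip plane uses the buoyant unit weight γ' = γ_sat − γ_w while the driving shear stress uses γ_sat:
FS = [c' + γ' z cos²β tanφ'] / [γ_sat z sinβ cosβ]
γ' = 18.5 − 9.81 = 8.69 kN/m³
Numerator = 7.6 + 8.69·3.0·cos²30.5°·tan30.5° = 7.6 + 8.69·3.0·0.7424·0.5890 = 19.001 kPa
Denominator = 18.5·3.0·sin30.5°·cos30.5° = 18.5·3.0·0.5075·0.8616 = 24.271 kPa
FS = 19.001 / 24.271 = 0.783

FS = 0.78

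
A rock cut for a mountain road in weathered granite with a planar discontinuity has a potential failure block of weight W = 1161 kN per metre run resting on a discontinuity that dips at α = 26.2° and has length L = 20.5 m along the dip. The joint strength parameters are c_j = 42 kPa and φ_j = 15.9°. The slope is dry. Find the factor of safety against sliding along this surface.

Resolving the block weight along and normal to the plane and applying the Mohr–Coulomb strength on the joint:
N' = W cosα = 1161·cos26.2° = 1041.7 kN/m
Driving force T = W sinα = 1161·sin26.2° = 512.6 kN/m
Resisting force R = c_j·L + N'·tanφ_j = 42·20.5 + 1041.7·tan15.9° = 861.0 + 296.7 = 1157.7 kN/m
FS = R / T = 1157.7 / 512.6 = 2.259

FS = 2.26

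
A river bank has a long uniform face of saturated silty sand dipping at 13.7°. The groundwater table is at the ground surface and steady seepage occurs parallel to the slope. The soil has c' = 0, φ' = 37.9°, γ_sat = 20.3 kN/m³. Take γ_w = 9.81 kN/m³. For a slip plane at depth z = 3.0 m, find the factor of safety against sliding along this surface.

FS = 1.65

With seepage parallel to the slope and the water table at the surface, the effective normal stress on the slip plane uses the buoyant unit weight γ' = γ_sat − γ_w while the driving shear stress uses γ_sat:
FS = [c' + γ' z cos²β tanφ'] / [γ_sat z sinβ cosβ]
(For c' = 0 this reduces to FS = (γ'/γ_sat)·tanφ'/tanβ.)
γ' = 20.3 − 9.81 = 10.49 kN/m³
Numerator = 0.0 + 10.49·3.0·cos²13.7°·tan37.9° = 0.0 + 10.49·3.0·0.9439·0.7785 = 23.125 kPa
Denominator = 20.3·3.0·sin13.7°·cos13.7° = 20.3·3.0·0.2368·0.9715 = 14.013 kPa
FS = 23.125 / 14.013 = 1.650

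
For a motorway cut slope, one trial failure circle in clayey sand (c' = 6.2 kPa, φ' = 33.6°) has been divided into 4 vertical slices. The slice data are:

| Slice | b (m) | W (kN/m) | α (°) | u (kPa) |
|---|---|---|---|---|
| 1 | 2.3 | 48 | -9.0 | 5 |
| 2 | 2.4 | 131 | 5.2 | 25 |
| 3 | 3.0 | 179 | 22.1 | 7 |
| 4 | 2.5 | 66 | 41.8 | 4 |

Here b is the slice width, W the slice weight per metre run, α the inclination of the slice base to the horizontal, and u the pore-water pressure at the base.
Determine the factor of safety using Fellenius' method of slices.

FS = 2.24

Ordinary method of slices: FS = Σ[c'·Δl_i + (W_i cosα_i − u_i·Δl_i)·tanφ'] / Σ W_i sinα_i, with Δl_i = b_i / cosα_i.
Slice 1: Δl = 2.3/cos(-9.0°) = 2.329 m; N'_1 = 48·cos(-9.0°) − 5·2.329 = 35.8; c'Δl = 14.44; W sinα = -7.5
Slice 2: Δl = 2.4/cos5.2° = 2.410 m; N'_2 = 131·cos5.2° − 25·2.410 = 70.2; c'Δl = 14.94; W sinα = 11.9
Slice 3: Δl = 3.0/cos22.1° = 3.238 m; N'_3 = 179·cos22.1° − 7·3.238 = 143.2; c'Δl = 20.07; W sinα = 67.3
Slice 4: Δl = 2.5/cos41.8° = 3.354 m; N'_4 = 66·cos41.8° − 4·3.354 = 35.8; c'Δl = 20.79; W sinα = 44.0
Σc'Δl = 70.2 kN/m; ΣN' = 284.9 kN/m; ΣW sinα = 115.7 kN/m
Resisting = 70.2 + 284.9·tan33.6° = 70.2 + 189.3 = 259.6 kN/m
FS = 259.6 / 115.7 = 2.243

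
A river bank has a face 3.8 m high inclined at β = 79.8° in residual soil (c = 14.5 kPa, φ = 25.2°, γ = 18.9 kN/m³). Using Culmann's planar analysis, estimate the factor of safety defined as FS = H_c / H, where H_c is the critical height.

H_c = (4c/γ) · sinβ cosφ / [1 − cos(β − φ)]
    = (4·14.5/18.9) · sin79.8°·cos25.2° / [1 − cos54.6°]
    = 3.069 · 0.8905 / 0.4207 = 6.50 m
FS = H_c / H = 6.50 / 3.8 = 1.709

FS = 1.71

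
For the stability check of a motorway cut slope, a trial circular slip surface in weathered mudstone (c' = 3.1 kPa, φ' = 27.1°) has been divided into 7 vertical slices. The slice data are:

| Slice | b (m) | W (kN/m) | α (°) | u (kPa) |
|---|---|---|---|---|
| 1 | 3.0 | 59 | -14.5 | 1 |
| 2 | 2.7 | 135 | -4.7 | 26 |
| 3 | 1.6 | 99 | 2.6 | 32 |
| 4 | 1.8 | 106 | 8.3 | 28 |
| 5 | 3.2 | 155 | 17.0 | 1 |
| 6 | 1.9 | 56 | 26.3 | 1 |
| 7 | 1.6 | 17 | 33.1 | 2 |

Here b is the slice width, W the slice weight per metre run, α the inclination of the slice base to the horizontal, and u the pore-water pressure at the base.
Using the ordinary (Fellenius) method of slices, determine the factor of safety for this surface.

Ordinary method of slices: FS = Σ[c'·Δl_i + (W_i cosα_i − u_i·Δl_i)·tanφ'] / Σ W_i sinα_i, with Δl_i = b_i / cosα_i.
Slice 1: Δl = 3.0/cos(-14.5°) = 3.099 m; N'_1 = 59·cos(-14.5°) − 1·3.099 = 54.0; c'Δl = 9.61; W sinα = -14.8
Slice 2: Δl = 2.7/cos(-4.7°) = 2.709 m; N'_2 = 135·cos(-4.7°) − 26·2.709 = 64.1; c'Δl = 8.40; W sinα = -11.1
Slice 3: Δl = 1.6/cos2.6° = 1.602 m; N'_3 = 99·cos2.6° − 32·1.602 = 47.6; c'Δl = 4.97; W sinα = 4.5
Slice 4: Δl = 1.8/cos8.3° = 1.819 m; N'_4 = 106·cos8.3° − 28·1.819 = 54.0; c'Δl = 5.64; W sinα = 15.3
Slice 5: Δl = 3.2/cos17.0° = 3.346 m; N'_5 = 155·cos17.0° − 1·3.346 = 144.9; c'Δl = 10.37; W sinα = 45.3
Slice 6: Δl = 1.9/cos26.3° = 2.119 m; N'_6 = 56·cos26.3° − 1·2.119 = 48.1; c'Δl = 6.57; W sinα = 24.8
Slice 7: Δl = 1.6/cos33.1° = 1.910 m; N'_7 = 17·cos33.1° − 2·1.910 = 10.4; c'Δl = 5.92; W sinα = 9.3
Σc'Δl = 51.5 kN/m; ΣN' = 423.1 kN/m; ΣW sinα = 73.4 kN/m
Resisting = 51.5 + 423.1·tan27.1° = 51.5 + 216.5 = 268.0 kN/m
FS = 268.0 / 73.4 = 3.653

FS = 3.65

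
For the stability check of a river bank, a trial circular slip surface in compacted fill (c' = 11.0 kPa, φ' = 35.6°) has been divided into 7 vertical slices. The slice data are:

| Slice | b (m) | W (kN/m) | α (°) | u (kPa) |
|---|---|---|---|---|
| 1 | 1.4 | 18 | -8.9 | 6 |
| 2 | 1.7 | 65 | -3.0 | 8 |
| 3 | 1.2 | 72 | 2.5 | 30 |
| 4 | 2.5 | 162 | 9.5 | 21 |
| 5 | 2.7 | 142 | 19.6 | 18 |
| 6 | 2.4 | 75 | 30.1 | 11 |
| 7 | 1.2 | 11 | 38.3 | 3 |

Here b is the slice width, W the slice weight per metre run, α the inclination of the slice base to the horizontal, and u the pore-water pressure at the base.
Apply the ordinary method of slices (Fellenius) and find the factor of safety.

FS = 3.33

Ordinary method of slices: FS = Σ[c'·Δl_i + (W_i cosα_i − u_i·Δl_i)·tanφ'] / Σ W_i sinα_i, with Δl_i = b_i / cosα_i.
Slice 1: Δl = 1.4/cos(-8.9°) = 1.417 m; N'_1 = 18·cos(-8.9°) − 6·1.417 = 9.3; c'Δl = 15.59; W sinα = -2.8
Slice 2: Δl = 1.7/cos(-3.0°) = 1.702 m; N'_2 = 65·cos(-3.0°) − 8·1.702 = 51.3; c'Δl = 18.73; W sinα = -3.4
Slice 3: Δl = 1.2/cos2.5° = 1.201 m; N'_3 = 72·cos2.5° − 30·1.201 = 35.9; c'Δl = 13.21; W sinα = 3.1
Slice 4: Δl = 2.5/cos9.5° = 2.535 m; N'_4 = 162·cos9.5° − 21·2.535 = 106.5; c'Δl = 27.88; W sinα = 26.7
Slice 5: Δl = 2.7/cos19.6° = 2.866 m; N'_5 = 142·cos19.6° − 18·2.866 = 82.2; c'Δl = 31.53; W sinα = 47.6
Slice 6: Δl = 2.4/cos30.1° = 2.774 m; N'_6 = 75·cos30.1° − 11·2.774 = 34.4; c'Δl = 30.51; W sinα = 37.6
Slice 7: Δl = 1.2/cos38.3° = 1.529 m; N'_7 = 11·cos38.3° − 3·1.529 = 4.0; c'Δl = 16.82; W sinα = 6.8
Σc'Δl = 154.3 kN/m; ΣN' = 323.6 kN/m; ΣW sinα = 115.8 kN/m
Resisting = 154.3 + 323.6·tan35.6° = 154.3 + 231.7 = 386.0 kN/m
FS = 386.0 / 115.8 = 3.334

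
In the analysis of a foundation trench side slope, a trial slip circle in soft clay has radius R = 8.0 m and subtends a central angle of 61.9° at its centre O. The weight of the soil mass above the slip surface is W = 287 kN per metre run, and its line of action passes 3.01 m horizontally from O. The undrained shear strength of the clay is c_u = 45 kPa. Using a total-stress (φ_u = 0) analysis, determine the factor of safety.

Taking moments about the centre O, the resisting moment is provided by the undrained shear strength acting along the arc:
Arc length L_a = R·θ = 8.0·(61.9°·π/180) = 8.0·1.0804 = 8.64 m
M_R = c_u·L_a·R = 45·8.64·8.0 = 3111.4 kN·m/m
M_D = W·d = 287·3.01 = 863.9 kN·m/m
FS = M_R / M_D = 3111.4 / 863.9 = 3.602

FS = 3.60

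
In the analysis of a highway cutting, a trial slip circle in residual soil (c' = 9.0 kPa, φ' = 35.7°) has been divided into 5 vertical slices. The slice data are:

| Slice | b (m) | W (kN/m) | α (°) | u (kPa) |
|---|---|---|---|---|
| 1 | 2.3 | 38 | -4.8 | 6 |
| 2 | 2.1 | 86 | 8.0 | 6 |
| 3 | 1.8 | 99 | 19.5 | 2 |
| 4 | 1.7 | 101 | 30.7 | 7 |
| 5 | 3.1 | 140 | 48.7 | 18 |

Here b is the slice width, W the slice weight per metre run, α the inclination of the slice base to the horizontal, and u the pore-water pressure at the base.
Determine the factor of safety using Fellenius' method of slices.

Ordinary method of slices: FS = Σ[c'·Δl_i + (W_i cosα_i − u_i·Δl_i)·tanφ'] / Σ W_i sinα_i, with Δl_i = b_i / cosα_i.
Slice 1: Δl = 2.3/cos(-4.8°) = 2.308 m; N'_1 = 38·cos(-4.8°) − 6·2.308 = 24.0; c'Δl = 20.77; W sinα = -3.2
Slice 2: Δl = 2.1/cos8.0° = 2.121 m; N'_2 = 86·cos8.0° − 6·2.121 = 72.4; c'Δl = 19.09; W sinα = 12.0
Slice 3: Δl = 1.8/cos19.5° = 1.910 m; N'_3 = 99·cos19.5° − 2·1.910 = 89.5; c'Δl = 17.19; W sinα = 33.0
Slice 4: Δl = 1.7/cos30.7° = 1.977 m; N'_4 = 101·cos30.7° − 7·1.977 = 73.0; c'Δl = 17.79; W sinα = 51.6
Slice 5: Δl = 3.1/cos48.7° = 4.697 m; N'_5 = 140·cos48.7° − 18·4.697 = 7.9; c'Δl = 42.27; W sinα = 105.2
Σc'Δl = 117.1 kN/m; ΣN' = 266.8 kN/m; ΣW sinα = 198.6 kN/m
Resisting = 117.1 + 266.8·tan35.7° = 117.1 + 191.7 = 308.8 kN/m
FS = 308.8 / 198.6 = 1.555

FS = 1.56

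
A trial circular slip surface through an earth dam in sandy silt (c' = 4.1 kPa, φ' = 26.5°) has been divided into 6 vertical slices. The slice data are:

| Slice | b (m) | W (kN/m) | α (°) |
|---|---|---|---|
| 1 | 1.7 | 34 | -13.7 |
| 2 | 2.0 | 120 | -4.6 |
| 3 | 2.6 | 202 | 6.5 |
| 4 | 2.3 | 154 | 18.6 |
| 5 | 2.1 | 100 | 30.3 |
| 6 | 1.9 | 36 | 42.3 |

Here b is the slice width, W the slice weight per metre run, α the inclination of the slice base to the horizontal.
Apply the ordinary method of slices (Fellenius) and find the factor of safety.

Ordinary method of slices: FS = Σ[c'·Δl_i + (W_i cosα_i)·tanφ'] / Σ W_i sinα_i, with Δl_i = b_i / cosα_i.
Slice 1: Δl = 1.7/cos(-13.7°) = 1.750 m; N'_1 = 34·cos(-13.7°) = 33.0; c'Δl = 7.17; W sinα = -8.1
Slice 2: Δl = 2.0/cos(-4.6°) = 2.006 m; N'_2 = 120·cos(-4.6°) = 119.6; c'Δl = 8.23; W sinα = -9.6
Slice 3: Δl = 2.6/cos6.5° = 2.617 m; N'_3 = 202·cos6.5° = 200.7; c'Δl = 10.73; W sinα = 22.9
Slice 4: Δl = 2.3/cos18.6° = 2.427 m; N'_4 = 154·cos18.6° = 146.0; c'Δl = 9.95; W sinα = 49.1
Slice 5: Δl = 2.1/cos30.3° = 2.432 m; N'_5 = 100·cos30.3° = 86.3; c'Δl = 9.97; W sinα = 50.5
Slice 6: Δl = 1.9/cos42.3° = 2.569 m; N'_6 = 36·cos42.3° = 26.6; c'Δl = 10.53; W sinα = 24.2
Σc'Δl = 56.6 kN/m; ΣN' = 612.3 kN/m; ΣW sinα = 129.0 kN/m
Resisting = 56.6 + 612.3·tan26.5° = 56.6 + 305.3 = 361.9 kN/m
FS = 361.9 / 129.0 = 2.805

FS = 2.81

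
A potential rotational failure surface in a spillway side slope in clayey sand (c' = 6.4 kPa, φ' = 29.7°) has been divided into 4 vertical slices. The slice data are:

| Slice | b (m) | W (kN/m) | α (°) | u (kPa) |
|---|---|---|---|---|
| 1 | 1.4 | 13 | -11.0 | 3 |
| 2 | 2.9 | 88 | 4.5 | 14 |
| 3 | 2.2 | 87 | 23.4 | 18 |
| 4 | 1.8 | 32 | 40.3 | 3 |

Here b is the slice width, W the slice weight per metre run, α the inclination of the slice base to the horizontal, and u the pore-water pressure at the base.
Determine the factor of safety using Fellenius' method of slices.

FS = 2.02

Ordinary method of slices: FS = Σ[c'·Δl_i + (W_i cosα_i − u_i·Δl_i)·tanφ'] / Σ W_i sinα_i, with Δl_i = b_i / cosα_i.
Slice 1: Δl = 1.4/cos(-11.0°) = 1.426 m; N'_1 = 13·cos(-11.0°) − 3·1.426 = 8.5; c'Δl = 9.13; W sinα = -2.5
Slice 2: Δl = 2.9/cos4.5° = 2.909 m; N'_2 = 88·cos4.5° − 14·2.909 = 47.0; c'Δl = 18.62; W sinα = 6.9
Slice 3: Δl = 2.2/cos23.4° = 2.397 m; N'_3 = 87·cos23.4° − 18·2.397 = 36.7; c'Δl = 15.34; W sinα = 34.6
Slice 4: Δl = 1.8/cos40.3° = 2.360 m; N'_4 = 32·cos40.3° − 3·2.360 = 17.3; c'Δl = 15.10; W sinα = 20.7
Σc'Δl = 58.2 kN/m; ΣN' = 109.5 kN/m; ΣW sinα = 59.7 kN/m
Resisting = 58.2 + 109.5·tan29.7° = 58.2 + 62.5 = 120.7 kN/m
FS = 120.7 / 59.7 = 2.022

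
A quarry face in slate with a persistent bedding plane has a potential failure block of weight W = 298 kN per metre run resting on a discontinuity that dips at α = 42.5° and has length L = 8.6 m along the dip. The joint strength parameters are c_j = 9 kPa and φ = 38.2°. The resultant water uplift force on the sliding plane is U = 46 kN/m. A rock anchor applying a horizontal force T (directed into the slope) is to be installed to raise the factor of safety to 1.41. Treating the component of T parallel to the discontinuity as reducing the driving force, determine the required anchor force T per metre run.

Resolving forces along and normal to the sliding plane, with the horizontal anchor force T adding T·sinα to the effective normal force and T·cosα acting up the plane against the driving force:
FS = [c_jL + (W cosα − U + T sinα) tanφ] / [W sinα − T cosα]
Without the anchor: N' = 173.7 kN/m, driving T_d = 201.3 kN/m, resisting R = 9·8.6 + 173.7·tan38.2° = 214.1 kN/m, FS = 1.06.
Setting FS = 1.41 and solving for T:
1.41·(201.3 − T cos42.5°) = 214.1 + T sin42.5°·tan38.2°
T·(sin42.5°·tan38.2° + 1.41·cos42.5°) = 1.41·201.3 − 214.1
T·(0.6756·0.7869 + 1.41·0.7373) = 283.9 − 214.1 = 69.8
T·1.5712 = 69.8
T = 44.4 kN/m

T = 44 kN/m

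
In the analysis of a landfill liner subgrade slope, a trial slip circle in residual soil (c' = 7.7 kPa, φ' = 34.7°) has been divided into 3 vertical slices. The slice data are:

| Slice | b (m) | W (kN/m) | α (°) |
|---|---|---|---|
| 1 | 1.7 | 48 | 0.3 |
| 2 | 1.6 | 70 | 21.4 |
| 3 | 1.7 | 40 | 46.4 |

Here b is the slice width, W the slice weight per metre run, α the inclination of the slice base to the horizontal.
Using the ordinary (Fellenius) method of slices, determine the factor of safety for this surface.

Ordinary method of slices: FS = Σ[c'·Δl_i + (W_i cosα_i)·tanφ'] / Σ W_i sinα_i, with Δl_i = b_i / cosα_i.
Slice 1: Δl = 1.7/cos0.3° = 1.700 m; N'_1 = 48·cos0.3° = 48.0; c'Δl = 13.09; W sinα = 0.3
Slice 2: Δl = 1.6/cos21.4° = 1.718 m; N'_2 = 70·cos21.4° = 65.2; c'Δl = 13.23; W sinα = 25.5
Slice 3: Δl = 1.7/cos46.4° = 2.465 m; N'_3 = 40·cos46.4° = 27.6; c'Δl = 18.98; W sinα = 29.0
Σc'Δl = 45.3 kN/m; ΣN' = 140.8 kN/m; ΣW sinα = 54.8 kN/m
Resisting = 45.3 + 140.8·tan34.7° = 45.3 + 97.5 = 142.8 kN/m
FS = 142.8 / 54.8 = 2.607

FS = 2.61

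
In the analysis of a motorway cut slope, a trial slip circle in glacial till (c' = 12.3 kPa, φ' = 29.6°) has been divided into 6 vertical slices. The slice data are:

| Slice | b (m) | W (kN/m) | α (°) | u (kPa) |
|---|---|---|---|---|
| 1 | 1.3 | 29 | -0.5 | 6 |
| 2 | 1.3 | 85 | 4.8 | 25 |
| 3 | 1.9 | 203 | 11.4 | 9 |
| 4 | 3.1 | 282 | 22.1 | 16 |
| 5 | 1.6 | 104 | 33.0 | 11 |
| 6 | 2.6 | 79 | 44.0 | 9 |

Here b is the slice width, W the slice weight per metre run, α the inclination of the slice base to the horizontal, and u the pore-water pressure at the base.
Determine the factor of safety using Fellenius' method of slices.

FS = 1.81

Ordinary method of slices: FS = Σ[c'·Δl_i + (W_i cosα_i − u_i·Δl_i)·tanφ'] / Σ W_i sinα_i, with Δl_i = b_i / cosα_i.
Slice 1: Δl = 1.3/cos(-0.5°) = 1.300 m; N'_1 = 29·cos(-0.5°) − 6·1.300 = 21.2; c'Δl = 15.99; W sinα = -0.3
Slice 2: Δl = 1.3/cos4.8° = 1.305 m; N'_2 = 85·cos4.8° − 25·1.305 = 52.1; c'Δl = 16.05; W sinα = 7.1
Slice 3: Δl = 1.9/cos11.4° = 1.938 m; N'_3 = 203·cos11.4° − 9·1.938 = 181.6; c'Δl = 23.84; W sinα = 40.1
Slice 4: Δl = 3.1/cos22.1° = 3.346 m; N'_4 = 282·cos22.1° − 16·3.346 = 207.7; c'Δl = 41.15; W sinα = 106.1
Slice 5: Δl = 1.6/cos33.0° = 1.908 m; N'_5 = 104·cos33.0° − 11·1.908 = 66.2; c'Δl = 23.47; W sinα = 56.6
Slice 6: Δl = 2.6/cos44.0° = 3.614 m; N'_6 = 79·cos44.0° − 9·3.614 = 24.3; c'Δl = 44.46; W sinα = 54.9
Σc'Δl = 165.0 kN/m; ΣN' = 553.1 kN/m; ΣW sinα = 264.6 kN/m
Resisting = 165.0 + 553.1·tan29.6° = 165.0 + 314.2 = 479.2 kN/m
FS = 479.2 / 264.6 = 1.811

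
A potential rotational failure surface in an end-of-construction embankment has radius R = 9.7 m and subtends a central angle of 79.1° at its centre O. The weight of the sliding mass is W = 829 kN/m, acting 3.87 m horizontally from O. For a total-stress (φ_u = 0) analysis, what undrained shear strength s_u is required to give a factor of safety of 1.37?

s_u = 33.8 kPa

FS = s_u·L_a·R / (W·d), so s_u = FS·W·d / (L_a·R).
Arc length L_a = R·θ = 9.7·(79.1°·π/180) = 9.7·1.3806 = 13.39 m
s_u = 1.37·829·3.87 / (13.39·9.7) = 4395.3 / 129.90 = 33.84 kPa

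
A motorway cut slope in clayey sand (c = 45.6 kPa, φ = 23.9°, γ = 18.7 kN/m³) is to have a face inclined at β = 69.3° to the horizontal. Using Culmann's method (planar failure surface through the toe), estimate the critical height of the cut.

H_c = 28.01 m

Culmann's analysis gives the critical failure plane at α_cr = (β + φ)/2 = (69.3 + 23.9)/2 = 46.6°, and the critical height
H_c = (4c/γ) · sinβ cosφ / [1 − cos(β − φ)]
    = (4·45.6/18.7) · sin69.3°·cos23.9° / [1 − cos(45.4°)]
    = 9.754 · 0.9354·0.9143 / [1 − 0.7022]
    = 9.754 · 0.8552 / 0.2978
    = 28.01 m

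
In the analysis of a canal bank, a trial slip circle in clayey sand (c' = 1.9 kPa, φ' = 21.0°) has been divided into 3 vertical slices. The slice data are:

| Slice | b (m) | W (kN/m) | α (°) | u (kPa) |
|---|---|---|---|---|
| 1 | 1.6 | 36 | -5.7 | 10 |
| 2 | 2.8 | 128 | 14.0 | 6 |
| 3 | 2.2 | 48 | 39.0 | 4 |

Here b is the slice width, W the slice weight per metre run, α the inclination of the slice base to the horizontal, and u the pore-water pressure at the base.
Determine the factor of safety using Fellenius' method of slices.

Ordinary method of slices: FS = Σ[c'·Δl_i + (W_i cosα_i − u_i·Δl_i)·tanφ'] / Σ W_i sinα_i, with Δl_i = b_i / cosα_i.
Slice 1: Δl = 1.6/cos(-5.7°) = 1.608 m; N'_1 = 36·cos(-5.7°) − 10·1.608 = 19.7; c'Δl = 3.06; W sinα = -3.6
Slice 2: Δl = 2.8/cos14.0° = 2.886 m; N'_2 = 128·cos14.0° − 6·2.886 = 106.9; c'Δl = 5.48; W sinα = 31.0
Slice 3: Δl = 2.2/cos39.0° = 2.831 m; N'_3 = 48·cos39.0° − 4·2.831 = 26.0; c'Δl = 5.38; W sinα = 30.2
Σc'Δl = 13.9 kN/m; ΣN' = 152.6 kN/m; ΣW sinα = 57.6 kN/m
Resisting = 13.9 + 152.6·tan21.0° = 13.9 + 58.6 = 72.5 kN/m
FS = 72.5 / 57.6 = 1.259

FS = 1.26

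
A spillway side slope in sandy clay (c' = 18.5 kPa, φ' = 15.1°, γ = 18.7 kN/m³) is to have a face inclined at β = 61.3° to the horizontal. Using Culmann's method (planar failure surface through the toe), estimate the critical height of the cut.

H_c = 10.89 m

Culmann's analysis gives the critical failure plane at α_cr = (β + φ')/2 = (61.3 + 15.1)/2 = 38.2°, and the critical height
H_c = (4c'/γ) · sinβ cosφ' / [1 − cos(β − φ')]
    = (4·18.5/18.7) · sin61.3°·cos15.1° / [1 − cos(46.2°)]
    = 3.957 · 0.8771·0.9655 / [1 − 0.6921]
    = 3.957 · 0.8469 / 0.3079
    = 10.89 m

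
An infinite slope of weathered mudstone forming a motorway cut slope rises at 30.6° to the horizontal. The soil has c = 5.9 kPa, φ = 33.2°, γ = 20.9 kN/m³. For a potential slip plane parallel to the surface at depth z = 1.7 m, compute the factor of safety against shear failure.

FS = 1.49

For an infinite slope with a slip plane parallel to the surface (no pore pressure): FS = [c + γz cos²β tanφ] / [γz sinβ cosβ].
γz = 20.9·1.7 = 35.53 kN/m²
Numerator = 5.9 + 35.53·cos²30.6°·tan33.2° = 5.9 + 35.53·0.7409·0.6544 = 23.126 kPa
Denominator = 35.53·sin30.6°·cos30.6° = 35.53·0.5090·0.8607 = 15.568 kPa
FS = 23.126 / 15.568 = 1.485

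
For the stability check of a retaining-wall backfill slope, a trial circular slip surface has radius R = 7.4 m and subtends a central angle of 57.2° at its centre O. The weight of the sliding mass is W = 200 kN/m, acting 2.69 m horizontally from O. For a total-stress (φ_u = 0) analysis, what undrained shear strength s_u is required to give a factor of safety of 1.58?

s_u = 15.5 kPa

FS = s_u·L_a·R / (W·d), so s_u = FS·W·d / (L_a·R).
Arc length L_a = R·θ = 7.4·(57.2°·π/180) = 7.4·0.9983 = 7.39 m
s_u = 1.58·200·2.69 / (7.39·7.4) = 850.0 / 54.67 = 15.55 kPa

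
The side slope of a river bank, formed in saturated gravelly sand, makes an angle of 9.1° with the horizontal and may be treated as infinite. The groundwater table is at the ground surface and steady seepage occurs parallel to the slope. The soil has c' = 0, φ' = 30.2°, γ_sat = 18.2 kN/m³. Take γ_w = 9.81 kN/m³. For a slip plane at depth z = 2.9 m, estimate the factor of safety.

With seepage parallel to the slope and the water table at the surface, the effective normal stress on the slip plane uses the buoyant unit weight γ' = γ_sat − γ_w while the driving shear stress uses γ_sat:
FS = [c' + γ' z cos²β tanφ'] / [γ_sat z sinβ cosβ]
(For c' = 0 this reduces to FS = (γ'/γ_sat)·tanφ'/tanβ.)
γ' = 18.2 − 9.81 = 8.39 kN/m³
Numerator = 0.0 + 8.39·2.9·cos²9.1°·tan30.2° = 0.0 + 8.39·2.9·0.9750·0.5820 = 13.807 kPa
Denominator = 18.2·2.9·sin9.1°·cos9.1° = 18.2·2.9·0.1582·0.9874 = 8.243 kPa
FS = 13.807 / 8.243 = 1.675

FS = 1.68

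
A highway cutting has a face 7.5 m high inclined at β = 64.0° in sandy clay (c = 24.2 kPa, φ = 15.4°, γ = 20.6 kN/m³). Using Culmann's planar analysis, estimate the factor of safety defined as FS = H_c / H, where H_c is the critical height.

FS = 1.60

H_c = (4c/γ) · sinβ cosφ / [1 − cos(β − φ)]
    = (4·24.2/20.6) · sin64.0°·cos15.4° / [1 − cos48.6°]
    = 4.699 · 0.8665 / 0.3387 = 12.02 m
FS = H_c / H = 12.02 / 7.5 = 1.603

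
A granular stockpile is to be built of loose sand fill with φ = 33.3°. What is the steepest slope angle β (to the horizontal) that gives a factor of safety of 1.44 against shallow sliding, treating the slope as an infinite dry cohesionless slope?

β = 24.5°

For an infinite dry cohesionless slope FS = tanφ/tanβ, so tanβ = tanφ / FS.
tanβ = tan33.3° / 1.44 = 0.6569 / 1.44 = 0.4562
β = arctan(0.4562) = 24.52°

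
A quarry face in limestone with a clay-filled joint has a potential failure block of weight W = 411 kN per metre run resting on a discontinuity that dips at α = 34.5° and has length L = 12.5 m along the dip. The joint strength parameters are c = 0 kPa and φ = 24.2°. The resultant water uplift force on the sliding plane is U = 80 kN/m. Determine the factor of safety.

FS = 0.50

Resolving the block weight along and normal to the plane and applying the Mohr–Coulomb strength on the joint:
N' = W cosα − U = 411·cos34.5° − 80 = 258.7 kN/m
Driving force T = W sinα = 411·sin34.5° = 232.8 kN/m
Resisting force R = c·L + N'·tanφ = 0·12.5 + 258.7·tan24.2° = 0.0 + 116.3 = 116.3 kN/m
FS = R / T = 116.3 / 232.8 = 0.499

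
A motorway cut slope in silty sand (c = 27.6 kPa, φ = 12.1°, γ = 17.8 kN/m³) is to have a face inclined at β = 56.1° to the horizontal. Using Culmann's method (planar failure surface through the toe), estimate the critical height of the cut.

Culmann's analysis gives the critical failure plane at α_cr = (β + φ)/2 = (56.1 + 12.1)/2 = 34.1°, and the critical height
H_c = (4c/γ) · sinβ cosφ / [1 − cos(β − φ)]
    = (4·27.6/17.8) · sin56.1°·cos12.1° / [1 − cos(44.0°)]
    = 6.202 · 0.8300·0.9778 / [1 − 0.7193]
    = 6.202 · 0.8116 / 0.2807
    = 17.93 m

H_c = 17.93 m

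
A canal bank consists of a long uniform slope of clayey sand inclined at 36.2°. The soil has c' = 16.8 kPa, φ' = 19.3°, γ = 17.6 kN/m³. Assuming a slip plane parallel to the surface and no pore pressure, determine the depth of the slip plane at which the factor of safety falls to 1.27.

Setting FS = 1.27 in FS = [c' + γz cos²β tanφ'] / [γz sinβ cosβ] and solving for z:
z = c' / [γ cosβ (FS·sinβ − cosβ·tanφ')]
  = 16.8 / [17.6·cos36.2°·(1.27·sin36.2° − cos36.2°·tan19.3°)]
  = 16.8 / [17.6·0.8070·(1.27·0.5906 − 0.8070·0.3502)]
  = 16.8 / 6.6393 = 2.530 m

z = 2.53 m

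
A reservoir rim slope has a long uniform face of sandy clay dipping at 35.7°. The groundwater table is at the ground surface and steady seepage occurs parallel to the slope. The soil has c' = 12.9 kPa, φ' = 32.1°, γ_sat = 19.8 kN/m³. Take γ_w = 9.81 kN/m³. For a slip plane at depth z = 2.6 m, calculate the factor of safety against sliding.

FS = 0.97

With seepage parallel to the slope and the water table at the surface, the effective normal stress on the slip plane uses the buoyant unit weight γ' = γ_sat − γ_w while the driving shear stress uses γ_sat:
FS = [c' + γ' z cos²β tanφ'] / [γ_sat z sinβ cosβ]
γ' = 19.8 − 9.81 = 9.99 kN/m³
Numerator = 12.9 + 9.99·2.6·cos²35.7°·tan32.1° = 12.9 + 9.99·2.6·0.6595·0.6273 = 23.645 kPa
Denominator = 19.8·2.6·sin35.7°·cos35.7° = 19.8·2.6·0.5835·0.8121 = 24.396 kPa
FS = 23.645 / 24.396 = 0.969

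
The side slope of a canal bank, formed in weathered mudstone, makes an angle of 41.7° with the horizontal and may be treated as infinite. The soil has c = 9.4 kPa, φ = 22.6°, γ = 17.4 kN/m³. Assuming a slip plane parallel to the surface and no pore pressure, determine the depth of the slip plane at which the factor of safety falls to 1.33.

z = 1.26 m

Setting FS = 1.33 in FS = [c + γz cos²β tanφ] / [γz sinβ cosβ] and solving for z:
z = c / [γ cosβ (FS·sinβ − cosβ·tanφ)]
  = 9.4 / [17.4·cos41.7°·(1.33·sin41.7° − cos41.7°·tan22.6°)]
  = 9.4 / [17.4·0.7466·(1.33·0.6652 − 0.7466·0.4163)]
  = 9.4 / 7.4566 = 1.261 m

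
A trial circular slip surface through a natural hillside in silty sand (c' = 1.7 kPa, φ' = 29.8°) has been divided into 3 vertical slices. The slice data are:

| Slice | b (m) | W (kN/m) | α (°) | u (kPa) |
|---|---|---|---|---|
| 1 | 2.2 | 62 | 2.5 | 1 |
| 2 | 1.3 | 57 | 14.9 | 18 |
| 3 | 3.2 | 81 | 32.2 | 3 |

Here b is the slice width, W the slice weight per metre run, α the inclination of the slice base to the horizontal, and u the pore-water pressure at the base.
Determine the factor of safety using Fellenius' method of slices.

Ordinary method of slices: FS = Σ[c'·Δl_i + (W_i cosα_i − u_i·Δl_i)·tanφ'] / Σ W_i sinα_i, with Δl_i = b_i / cosα_i.
Slice 1: Δl = 2.2/cos2.5° = 2.202 m; N'_1 = 62·cos2.5° − 1·2.202 = 59.7; c'Δl = 3.74; W sinα = 2.7
Slice 2: Δl = 1.3/cos14.9° = 1.345 m; N'_2 = 57·cos14.9° − 18·1.345 = 30.9; c'Δl = 2.29; W sinα = 14.7
Slice 3: Δl = 3.2/cos32.2° = 3.782 m; N'_3 = 81·cos32.2° − 3·3.782 = 57.2; c'Δl = 6.43; W sinα = 43.2
Σc'Δl = 12.5 kN/m; ΣN' = 147.8 kN/m; ΣW sinα = 60.5 kN/m
Resisting = 12.5 + 147.8·tan29.8° = 12.5 + 84.6 = 97.1 kN/m
FS = 97.1 / 60.5 = 1.604

FS = 1.60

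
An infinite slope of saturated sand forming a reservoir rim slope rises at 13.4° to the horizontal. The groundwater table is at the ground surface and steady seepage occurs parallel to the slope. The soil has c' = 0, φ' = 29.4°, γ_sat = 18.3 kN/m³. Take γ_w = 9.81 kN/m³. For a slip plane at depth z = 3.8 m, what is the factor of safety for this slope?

FS = 1.10

With seepage parallel to the slope and the water table at the surface, the effective normal stress on the slip plane uses the buoyant unit weight γ' = γ_sat − γ_w while the driving shear stress uses γ_sat:
FS = [c' + γ' z cos²β tanφ'] / [γ_sat z sinβ cosβ]
(For c' = 0 this reduces to FS = (γ'/γ_sat)·tanφ'/tanβ.)
γ' = 18.3 − 9.81 = 8.49 kN/m³
Numerator = 0.0 + 8.49·3.8·cos²13.4°·tan29.4° = 0.0 + 8.49·3.8·0.9463·0.5635 = 17.202 kPa
Denominator = 18.3·3.8·sin13.4°·cos13.4° = 18.3·3.8·0.2317·0.9728 = 15.677 kPa
FS = 17.202 / 15.677 = 1.097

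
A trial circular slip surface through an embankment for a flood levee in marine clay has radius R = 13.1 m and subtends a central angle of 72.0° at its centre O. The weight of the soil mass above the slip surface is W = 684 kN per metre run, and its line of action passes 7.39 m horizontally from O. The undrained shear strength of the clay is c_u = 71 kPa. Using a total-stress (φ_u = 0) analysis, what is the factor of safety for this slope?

Taking moments about the centre O, the resisting moment is provided by the undrained shear strength acting along the arc:
Arc length L_a = R·θ = 13.1·(72.0°·π/180) = 13.1·1.2566 = 16.46 m
M_R = c_u·L_a·R = 71·16.46·13.1 = 15311.3 kN·m/m
M_D = W·d = 684·7.39 = 5054.8 kN·m/m
FS = M_R / M_D = 15311.3 / 5054.8 = 3.029

FS = 3.03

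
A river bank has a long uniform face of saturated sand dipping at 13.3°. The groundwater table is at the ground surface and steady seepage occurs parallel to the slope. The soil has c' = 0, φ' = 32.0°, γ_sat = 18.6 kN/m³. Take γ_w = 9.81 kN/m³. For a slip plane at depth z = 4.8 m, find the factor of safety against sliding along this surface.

FS = 1.25

With seepage parallel to the slope and the water table at the surface, the effective normal stress on the slip plane uses the buoyant unit weight γ' = γ_sat − γ_w while the driving shear stress uses γ_sat:
FS = [c' + γ' z cos²β tanφ'] / [γ_sat z sinβ cosβ]
(For c' = 0 this reduces to FS = (γ'/γ_sat)·tanφ'/tanβ.)
γ' = 18.6 − 9.81 = 8.79 kN/m³
Numerator = 0.0 + 8.79·4.8·cos²13.3°·tan32.0° = 0.0 + 8.79·4.8·0.9471·0.6249 = 24.969 kPa
Denominator = 18.6·4.8·sin13.3°·cos13.3° = 18.6·4.8·0.2300·0.9732 = 19.988 kPa
FS = 24.969 / 19.988 = 1.249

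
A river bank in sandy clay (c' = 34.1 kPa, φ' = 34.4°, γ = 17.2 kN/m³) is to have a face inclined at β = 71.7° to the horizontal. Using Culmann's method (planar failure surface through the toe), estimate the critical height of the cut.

Culmann's analysis gives the critical failure plane at α_cr = (β + φ')/2 = (71.7 + 34.4)/2 = 53.0°, and the critical height
H_c = (4c'/γ) · sinβ cosφ' / [1 − cos(β − φ')]
    = (4·34.1/17.2) · sin71.7°·cos34.4° / [1 − cos(37.3°)]
    = 7.930 · 0.9494·0.8251 / [1 − 0.7955]
    = 7.930 · 0.7834 / 0.2045
    = 30.37 m

H_c = 30.37 m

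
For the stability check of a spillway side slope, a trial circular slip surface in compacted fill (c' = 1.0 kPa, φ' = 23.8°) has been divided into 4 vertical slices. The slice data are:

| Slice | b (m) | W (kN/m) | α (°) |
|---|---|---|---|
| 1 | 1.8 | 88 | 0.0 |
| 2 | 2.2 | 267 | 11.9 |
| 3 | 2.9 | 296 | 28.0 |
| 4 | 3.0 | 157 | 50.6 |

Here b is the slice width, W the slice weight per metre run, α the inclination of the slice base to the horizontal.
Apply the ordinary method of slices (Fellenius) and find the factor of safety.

Ordinary method of slices: FS = Σ[c'·Δl_i + (W_i cosα_i)·tanφ'] / Σ W_i sinα_i, with Δl_i = b_i / cosα_i.
Slice 1: Δl = 1.8/cos0.0° = 1.800 m; N'_1 = 88·cos0.0° = 88.0; c'Δl = 1.80; W sinα = 0.0
Slice 2: Δl = 2.2/cos11.9° = 2.248 m; N'_2 = 267·cos11.9° = 261.3; c'Δl = 2.25; W sinα = 55.1
Slice 3: Δl = 2.9/cos28.0° = 3.284 m; N'_3 = 296·cos28.0° = 261.4; c'Δl = 3.28; W sinα = 139.0
Slice 4: Δl = 3.0/cos50.6° = 4.726 m; N'_4 = 157·cos50.6° = 99.7; c'Δl = 4.73; W sinα = 121.3
Σc'Δl = 12.1 kN/m; ΣN' = 710.3 kN/m; ΣW sinα = 315.3 kN/m
Resisting = 12.1 + 710.3·tan23.8° = 12.1 + 313.3 = 325.3 kN/m
FS = 325.3 / 315.3 = 1.032

FS = 1.03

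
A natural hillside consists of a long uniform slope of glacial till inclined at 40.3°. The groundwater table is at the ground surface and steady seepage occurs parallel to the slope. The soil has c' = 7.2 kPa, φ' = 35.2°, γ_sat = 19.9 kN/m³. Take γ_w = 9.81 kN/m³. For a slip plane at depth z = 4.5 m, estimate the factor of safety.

FS = 0.58

With seepage parallel to the slope and the water table at the surface, the effective normal stress on the slip plane uses the buoyant unit weight γ' = γ_sat − γ_w while the driving shear stress uses γ_sat:
FS = [c' + γ' z cos²β tanφ'] / [γ_sat z sinβ cosβ]
γ' = 19.9 − 9.81 = 10.09 kN/m³
Numerator = 7.2 + 10.09·4.5·cos²40.3°·tan35.2° = 7.2 + 10.09·4.5·0.5817·0.7054 = 25.830 kPa
Denominator = 19.9·4.5·sin40.3°·cos40.3° = 19.9·4.5·0.6468·0.7627 = 44.174 kPa
FS = 25.830 / 44.174 = 0.585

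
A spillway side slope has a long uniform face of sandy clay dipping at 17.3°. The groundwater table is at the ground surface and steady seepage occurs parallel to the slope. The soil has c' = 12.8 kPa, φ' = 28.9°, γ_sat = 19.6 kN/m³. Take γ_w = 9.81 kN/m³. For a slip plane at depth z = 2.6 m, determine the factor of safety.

With seepage parallel to the slope and the water table at the surface, the effective normal stress on the slip plane uses the buoyant unit weight γ' = γ_sat − γ_w while the driving shear stress uses γ_sat:
FS = [c' + γ' z cos²β tanφ'] / [γ_sat z sinβ cosβ]
γ' = 19.6 − 9.81 = 9.79 kN/m³
Numerator = 12.8 + 9.79·2.6·cos²17.3°·tan28.9° = 12.8 + 9.79·2.6·0.9116·0.5520 = 25.609 kPa
Denominator = 19.6·2.6·sin17.3°·cos17.3° = 19.6·2.6·0.2974·0.9548 = 14.469 kPa
FS = 25.609 / 14.469 = 1.770

FS = 1.77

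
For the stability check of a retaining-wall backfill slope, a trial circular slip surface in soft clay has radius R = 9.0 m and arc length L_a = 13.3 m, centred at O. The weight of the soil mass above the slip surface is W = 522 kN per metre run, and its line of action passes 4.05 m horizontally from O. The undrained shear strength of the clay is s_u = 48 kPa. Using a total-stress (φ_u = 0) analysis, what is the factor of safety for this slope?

Taking moments about the centre O, the resisting moment is provided by the undrained shear strength acting along the arc:
M_R = s_u·L_a·R = 48·13.30·9.0 = 5745.6 kN·m/m
M_D = W·d = 522·4.05 = 2114.1 kN·m/m
FS = M_R / M_D = 5745.6 / 2114.1 = 2.718

FS = 2.72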